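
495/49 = 495/49 =10.10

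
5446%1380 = 1306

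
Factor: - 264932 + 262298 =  - 2^1*3^1*439^1 = -2634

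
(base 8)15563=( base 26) AA7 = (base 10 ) 7027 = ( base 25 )B62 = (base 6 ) 52311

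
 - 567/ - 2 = 567/2 = 283.50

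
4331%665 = 341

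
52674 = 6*8779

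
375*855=320625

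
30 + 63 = 93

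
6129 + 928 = 7057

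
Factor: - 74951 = -241^1*311^1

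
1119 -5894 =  - 4775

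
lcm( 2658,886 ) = 2658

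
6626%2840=946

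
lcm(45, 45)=45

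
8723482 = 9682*901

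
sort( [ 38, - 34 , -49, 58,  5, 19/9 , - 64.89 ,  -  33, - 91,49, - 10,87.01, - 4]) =[ - 91, - 64.89, - 49, - 34, - 33, - 10,- 4, 19/9,5, 38,49,  58,87.01 ] 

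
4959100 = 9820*505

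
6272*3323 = 20841856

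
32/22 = 1 + 5/11 = 1.45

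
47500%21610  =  4280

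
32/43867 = 32/43867 = 0.00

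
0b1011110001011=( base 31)68d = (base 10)6027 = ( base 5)143102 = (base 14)22A7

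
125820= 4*31455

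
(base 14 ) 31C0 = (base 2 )10000110010100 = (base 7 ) 34030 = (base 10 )8596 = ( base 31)8t9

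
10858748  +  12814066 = 23672814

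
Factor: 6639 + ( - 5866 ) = 773^1 = 773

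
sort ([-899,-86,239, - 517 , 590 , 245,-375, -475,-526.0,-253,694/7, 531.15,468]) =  [ - 899, - 526.0, - 517,-475, - 375, - 253,-86, 694/7,239 , 245,468, 531.15, 590 ]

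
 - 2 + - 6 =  - 8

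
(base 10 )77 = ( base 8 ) 115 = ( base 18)45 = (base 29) 2J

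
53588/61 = 878 + 30/61 = 878.49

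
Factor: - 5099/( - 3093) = 3^( - 1)*1031^( - 1)  *5099^1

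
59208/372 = 159 + 5/31 = 159.16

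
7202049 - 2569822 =4632227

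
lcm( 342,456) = 1368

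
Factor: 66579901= 66579901^1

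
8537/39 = 218 + 35/39=218.90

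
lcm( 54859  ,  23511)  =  164577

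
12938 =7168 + 5770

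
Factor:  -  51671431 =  - 7^2*19^1 * 55501^1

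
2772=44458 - 41686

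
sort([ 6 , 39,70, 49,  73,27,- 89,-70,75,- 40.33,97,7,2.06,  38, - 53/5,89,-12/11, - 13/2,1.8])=[ - 89, - 70, -40.33 , - 53/5, - 13/2,-12/11,1.8, 2.06,6, 7, 27,38 , 39,  49,70,73 , 75,89,97]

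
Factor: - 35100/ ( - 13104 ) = 75/28  =  2^( - 2)*3^1 *5^2*7^(-1)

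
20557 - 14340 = 6217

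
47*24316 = 1142852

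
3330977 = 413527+2917450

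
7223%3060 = 1103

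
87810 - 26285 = 61525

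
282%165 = 117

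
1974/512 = 3 + 219/256 = 3.86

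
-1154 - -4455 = 3301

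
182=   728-546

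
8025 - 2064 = 5961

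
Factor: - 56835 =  -3^3*5^1*421^1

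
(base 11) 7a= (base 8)127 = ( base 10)87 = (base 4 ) 1113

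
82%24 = 10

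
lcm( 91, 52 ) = 364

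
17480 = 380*46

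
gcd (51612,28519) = 1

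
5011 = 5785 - 774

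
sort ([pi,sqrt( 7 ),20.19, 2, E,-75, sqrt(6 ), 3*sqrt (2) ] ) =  [ - 75,  2, sqrt( 6 ),sqrt( 7),E,  pi,3 * sqrt( 2), 20.19]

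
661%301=59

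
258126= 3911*66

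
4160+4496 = 8656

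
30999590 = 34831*890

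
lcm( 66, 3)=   66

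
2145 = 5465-3320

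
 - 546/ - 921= 182/307 = 0.59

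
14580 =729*20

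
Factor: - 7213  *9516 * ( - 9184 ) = 2^7*3^1*7^1 * 13^1 * 41^1*61^1*7213^1 = 630379731072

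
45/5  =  9=9.00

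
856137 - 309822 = 546315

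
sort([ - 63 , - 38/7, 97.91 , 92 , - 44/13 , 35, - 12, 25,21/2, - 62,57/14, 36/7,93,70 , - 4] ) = [-63, - 62, - 12, - 38/7, - 4,  -  44/13, 57/14,36/7, 21/2,25, 35, 70,92 , 93,97.91 ]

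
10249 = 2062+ 8187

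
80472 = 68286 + 12186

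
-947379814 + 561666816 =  - 385712998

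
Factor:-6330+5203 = - 7^2*23^1 = - 1127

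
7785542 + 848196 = 8633738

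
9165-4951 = 4214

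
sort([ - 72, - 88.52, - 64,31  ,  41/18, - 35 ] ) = [-88.52,-72, - 64, - 35, 41/18, 31 ]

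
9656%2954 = 794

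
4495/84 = 53 + 43/84 = 53.51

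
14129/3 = 4709 + 2/3=4709.67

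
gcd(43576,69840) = 8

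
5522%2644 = 234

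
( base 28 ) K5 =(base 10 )565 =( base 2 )1000110101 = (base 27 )kp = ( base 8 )1065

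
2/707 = 2/707 = 0.00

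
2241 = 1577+664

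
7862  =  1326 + 6536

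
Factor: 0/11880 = 0^1= 0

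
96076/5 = 96076/5=19215.20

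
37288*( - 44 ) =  - 1640672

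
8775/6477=2925/2159 = 1.35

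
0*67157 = 0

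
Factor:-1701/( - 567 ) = 3^1  =  3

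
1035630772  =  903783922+131846850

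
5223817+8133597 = 13357414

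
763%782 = 763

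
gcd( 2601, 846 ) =9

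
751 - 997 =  - 246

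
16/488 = 2/61 = 0.03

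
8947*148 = 1324156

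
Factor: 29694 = 2^1* 3^1*7^2*101^1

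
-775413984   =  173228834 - 948642818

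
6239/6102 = 1+ 137/6102 = 1.02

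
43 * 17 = 731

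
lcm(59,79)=4661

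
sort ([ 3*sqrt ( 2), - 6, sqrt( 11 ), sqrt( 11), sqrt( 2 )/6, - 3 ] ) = [ -6,  -  3, sqrt( 2 )/6, sqrt(11 ),sqrt ( 11 ), 3*sqrt (2) ] 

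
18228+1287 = 19515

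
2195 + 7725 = 9920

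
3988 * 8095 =32282860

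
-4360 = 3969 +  - 8329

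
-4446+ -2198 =-6644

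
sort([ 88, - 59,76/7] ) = [- 59,  76/7, 88]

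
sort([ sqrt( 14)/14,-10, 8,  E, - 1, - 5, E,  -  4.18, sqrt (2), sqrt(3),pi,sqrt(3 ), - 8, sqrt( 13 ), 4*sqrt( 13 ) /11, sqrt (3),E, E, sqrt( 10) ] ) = [ - 10, - 8,-5,-4.18, - 1,  sqrt( 14) /14, 4*sqrt( 13 ) /11, sqrt( 2 ), sqrt( 3 ) , sqrt(3 ) , sqrt( 3),E, E, E,E, pi,sqrt(10),  sqrt( 13 ), 8]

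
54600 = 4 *13650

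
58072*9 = 522648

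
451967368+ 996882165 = 1448849533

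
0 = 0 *9025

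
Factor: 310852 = 2^2* 77713^1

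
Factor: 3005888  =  2^6*67^1*701^1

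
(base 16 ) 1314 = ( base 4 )1030110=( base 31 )52h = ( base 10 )4884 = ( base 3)20200220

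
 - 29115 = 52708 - 81823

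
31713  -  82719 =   -  51006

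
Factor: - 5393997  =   - 3^2 * 7^1 * 85619^1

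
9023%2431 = 1730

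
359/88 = 359/88 = 4.08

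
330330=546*605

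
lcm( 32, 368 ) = 736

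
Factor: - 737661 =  - 3^1*131^1*1877^1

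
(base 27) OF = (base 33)k3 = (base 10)663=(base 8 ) 1227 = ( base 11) 553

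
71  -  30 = 41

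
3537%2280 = 1257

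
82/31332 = 41/15666  =  0.00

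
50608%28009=22599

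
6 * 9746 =58476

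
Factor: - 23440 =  - 2^4*5^1*293^1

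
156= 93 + 63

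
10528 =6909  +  3619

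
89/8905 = 89/8905 = 0.01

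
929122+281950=1211072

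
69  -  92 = -23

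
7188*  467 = 3356796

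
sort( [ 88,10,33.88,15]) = [ 10, 15,33.88,  88] 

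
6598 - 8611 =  - 2013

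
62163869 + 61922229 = 124086098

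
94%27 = 13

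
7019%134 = 51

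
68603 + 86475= 155078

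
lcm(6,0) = 0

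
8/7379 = 8/7379 = 0.00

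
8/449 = 8/449 = 0.02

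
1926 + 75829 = 77755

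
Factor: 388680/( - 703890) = -2^2 * 3^( - 3)*11^(- 1)*41^1 = - 164/297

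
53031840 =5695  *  9312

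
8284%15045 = 8284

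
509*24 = 12216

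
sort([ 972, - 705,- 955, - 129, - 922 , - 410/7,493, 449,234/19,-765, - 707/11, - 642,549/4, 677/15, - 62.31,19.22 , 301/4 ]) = [ - 955, - 922, - 765, - 705 , - 642, - 129, - 707/11, - 62.31, - 410/7,234/19, 19.22,677/15, 301/4, 549/4,449 , 493, 972]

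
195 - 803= - 608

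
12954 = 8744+4210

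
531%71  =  34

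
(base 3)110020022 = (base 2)10001011010110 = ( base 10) 8918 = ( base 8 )21326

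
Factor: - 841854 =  - 2^1*3^1*13^1*43^1*251^1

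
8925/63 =141 + 2/3 = 141.67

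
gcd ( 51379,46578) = 1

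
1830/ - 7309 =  - 1 + 5479/7309 = - 0.25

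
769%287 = 195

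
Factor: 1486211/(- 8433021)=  - 3^(  -  1 )*89^1 *457^( - 1) * 6151^(-1 )* 16699^1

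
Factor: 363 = 3^1*11^2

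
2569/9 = 2569/9 = 285.44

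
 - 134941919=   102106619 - 237048538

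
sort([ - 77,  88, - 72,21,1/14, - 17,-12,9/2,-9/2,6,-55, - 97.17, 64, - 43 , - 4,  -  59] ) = [-97.17, - 77, -72, - 59, - 55, - 43,  -  17, - 12, - 9/2, -4, 1/14, 9/2, 6, 21, 64 , 88] 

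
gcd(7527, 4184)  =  1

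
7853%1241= 407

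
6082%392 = 202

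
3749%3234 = 515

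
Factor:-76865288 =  - 2^3*313^1*30697^1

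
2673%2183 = 490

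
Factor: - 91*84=-2^2 * 3^1* 7^2*13^1=- 7644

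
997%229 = 81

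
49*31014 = 1519686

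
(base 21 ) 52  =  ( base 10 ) 107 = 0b1101011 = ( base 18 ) 5h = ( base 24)4b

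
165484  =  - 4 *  ( - 41371 )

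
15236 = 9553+5683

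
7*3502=24514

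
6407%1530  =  287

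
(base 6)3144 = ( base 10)712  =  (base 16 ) 2c8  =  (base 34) kw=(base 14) 38c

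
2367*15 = 35505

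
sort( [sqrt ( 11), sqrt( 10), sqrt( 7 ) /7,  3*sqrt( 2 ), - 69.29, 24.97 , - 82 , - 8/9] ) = [- 82, - 69.29, - 8/9,sqrt( 7 )/7, sqrt( 10 ), sqrt(11), 3*sqrt( 2 ), 24.97]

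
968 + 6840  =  7808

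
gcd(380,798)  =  38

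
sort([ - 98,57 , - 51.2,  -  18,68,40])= [ - 98, - 51.2, -18,40,  57, 68 ] 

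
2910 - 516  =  2394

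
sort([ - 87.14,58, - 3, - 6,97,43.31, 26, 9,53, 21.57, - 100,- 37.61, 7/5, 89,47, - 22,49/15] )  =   [ - 100, - 87.14, - 37.61,-22, - 6, - 3 , 7/5,49/15, 9 , 21.57  ,  26, 43.31,47,  53,58,89, 97]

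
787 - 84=703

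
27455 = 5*5491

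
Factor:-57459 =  - 3^1*107^1*179^1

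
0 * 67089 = 0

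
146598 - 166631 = -20033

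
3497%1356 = 785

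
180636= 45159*4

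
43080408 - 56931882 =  - 13851474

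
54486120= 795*68536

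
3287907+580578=3868485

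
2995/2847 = 1+148/2847 = 1.05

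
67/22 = 67/22= 3.05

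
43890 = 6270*7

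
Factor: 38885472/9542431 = 2^5*3^2 * 43^( - 1)*313^( - 1)*709^(  -  1)*135019^1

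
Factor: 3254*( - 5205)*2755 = -46661627850 = - 2^1*3^1*5^2 * 19^1 * 29^1*347^1*1627^1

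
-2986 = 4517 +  - 7503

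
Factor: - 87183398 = -2^1 * 461^1*94559^1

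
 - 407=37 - 444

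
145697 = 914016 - 768319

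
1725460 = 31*55660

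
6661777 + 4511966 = 11173743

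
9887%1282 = 913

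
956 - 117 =839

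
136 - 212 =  - 76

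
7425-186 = 7239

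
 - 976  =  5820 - 6796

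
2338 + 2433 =4771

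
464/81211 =464/81211 = 0.01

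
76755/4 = 76755/4 = 19188.75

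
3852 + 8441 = 12293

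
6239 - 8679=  - 2440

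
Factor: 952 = 2^3 * 7^1 *17^1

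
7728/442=17+107/221 = 17.48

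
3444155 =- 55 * ( - 62621 )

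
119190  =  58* 2055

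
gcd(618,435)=3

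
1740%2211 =1740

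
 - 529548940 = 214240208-743789148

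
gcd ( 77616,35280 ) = 7056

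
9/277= 9/277 = 0.03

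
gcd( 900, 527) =1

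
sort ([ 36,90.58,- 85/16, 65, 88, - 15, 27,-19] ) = [ - 19, - 15, - 85/16 , 27 , 36, 65, 88,90.58]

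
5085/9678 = 1695/3226  =  0.53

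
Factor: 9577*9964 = 95425228= 2^2*47^1*53^1*61^1 * 157^1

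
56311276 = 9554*5894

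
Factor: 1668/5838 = 2^1*7^( - 1)  =  2/7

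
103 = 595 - 492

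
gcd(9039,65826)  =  69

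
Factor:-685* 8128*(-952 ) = 2^9*5^1*7^1 * 17^1*127^1 *137^1 = 5300431360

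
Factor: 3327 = 3^1 * 1109^1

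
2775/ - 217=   -  13 + 46/217  =  - 12.79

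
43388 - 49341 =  - 5953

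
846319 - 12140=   834179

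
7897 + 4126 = 12023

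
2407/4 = 601+3/4 = 601.75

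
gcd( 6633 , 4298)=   1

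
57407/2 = 28703+1/2 = 28703.50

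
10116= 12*843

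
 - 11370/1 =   -  11370 = - 11370.00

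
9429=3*3143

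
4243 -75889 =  - 71646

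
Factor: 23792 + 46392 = 2^3  *  31^1*283^1 = 70184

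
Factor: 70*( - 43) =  - 2^1*5^1*7^1*43^1 = - 3010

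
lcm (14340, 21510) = 43020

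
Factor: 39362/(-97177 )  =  -2^1 * 19681^1*97177^( - 1 ) 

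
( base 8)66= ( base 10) 54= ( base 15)39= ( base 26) 22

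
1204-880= 324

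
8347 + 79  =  8426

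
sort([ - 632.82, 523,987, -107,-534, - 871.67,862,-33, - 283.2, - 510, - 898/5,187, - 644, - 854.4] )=[ - 871.67, - 854.4,  -  644,  -  632.82,  -  534, - 510, - 283.2, - 898/5, - 107,  -  33,187, 523,862,987] 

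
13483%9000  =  4483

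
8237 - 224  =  8013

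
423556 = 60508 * 7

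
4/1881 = 4/1881 =0.00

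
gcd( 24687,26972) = 1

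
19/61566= 19/61566= 0.00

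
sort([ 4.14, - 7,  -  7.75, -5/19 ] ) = [ - 7.75, - 7, - 5/19,4.14]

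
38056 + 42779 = 80835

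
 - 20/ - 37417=20/37417 =0.00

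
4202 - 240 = 3962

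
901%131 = 115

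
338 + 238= 576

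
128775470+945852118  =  1074627588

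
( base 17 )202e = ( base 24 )H3A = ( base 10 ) 9874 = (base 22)k8i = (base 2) 10011010010010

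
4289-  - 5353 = 9642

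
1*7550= 7550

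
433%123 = 64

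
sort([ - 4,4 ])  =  [ - 4,4 ]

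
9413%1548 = 125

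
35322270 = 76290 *463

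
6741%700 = 441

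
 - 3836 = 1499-5335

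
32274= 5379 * 6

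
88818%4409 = 638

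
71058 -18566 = 52492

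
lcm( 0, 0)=0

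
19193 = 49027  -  29834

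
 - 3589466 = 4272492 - 7861958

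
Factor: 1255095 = 3^5*5^1*1033^1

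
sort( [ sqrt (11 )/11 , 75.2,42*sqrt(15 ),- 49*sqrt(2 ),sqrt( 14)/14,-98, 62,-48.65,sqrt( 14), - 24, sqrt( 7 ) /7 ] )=[- 98, - 49 * sqrt(2), - 48.65, - 24,sqrt ( 14 )/14, sqrt(11)/11,sqrt( 7) /7,sqrt( 14 ),  62, 75.2,42 * sqrt(15) ]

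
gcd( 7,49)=7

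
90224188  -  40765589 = 49458599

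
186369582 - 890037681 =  - 703668099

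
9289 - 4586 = 4703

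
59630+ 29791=89421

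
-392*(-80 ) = 31360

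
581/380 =581/380=1.53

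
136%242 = 136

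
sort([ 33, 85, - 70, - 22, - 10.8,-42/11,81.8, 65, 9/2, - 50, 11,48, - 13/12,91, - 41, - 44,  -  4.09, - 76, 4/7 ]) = [ - 76,-70, - 50, - 44, - 41 , - 22, - 10.8,-4.09, - 42/11 , - 13/12,4/7,9/2, 11, 33, 48, 65,81.8,85,91 ] 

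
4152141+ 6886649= 11038790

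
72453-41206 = 31247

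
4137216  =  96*43096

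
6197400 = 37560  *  165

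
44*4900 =215600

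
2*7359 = 14718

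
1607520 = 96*16745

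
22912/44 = 5728/11 = 520.73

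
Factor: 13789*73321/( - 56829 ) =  - 3^(-1)*17^1*227^1*997^( - 1)*13789^1 = -53211751/2991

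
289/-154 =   -  2 + 19/154 = - 1.88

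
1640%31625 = 1640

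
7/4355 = 7/4355= 0.00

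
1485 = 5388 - 3903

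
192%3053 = 192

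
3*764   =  2292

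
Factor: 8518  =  2^1*4259^1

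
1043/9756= 1043/9756= 0.11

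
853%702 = 151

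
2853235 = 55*51877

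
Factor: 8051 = 83^1*97^1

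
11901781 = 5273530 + 6628251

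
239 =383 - 144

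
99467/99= 1004 + 71/99=1004.72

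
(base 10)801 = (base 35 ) MV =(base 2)1100100001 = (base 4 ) 30201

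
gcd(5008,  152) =8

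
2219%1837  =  382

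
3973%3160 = 813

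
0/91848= 0 = 0.00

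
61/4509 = 61/4509 =0.01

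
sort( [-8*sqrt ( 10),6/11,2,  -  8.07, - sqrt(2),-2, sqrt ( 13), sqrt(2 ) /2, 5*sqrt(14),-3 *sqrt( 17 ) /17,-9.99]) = [-8*sqrt (10 ),-9.99, - 8.07 ,-2, - sqrt(2 ),-3 *sqrt(17) /17, 6/11, sqrt(2)/2 , 2,sqrt (13),5*sqrt(14 )]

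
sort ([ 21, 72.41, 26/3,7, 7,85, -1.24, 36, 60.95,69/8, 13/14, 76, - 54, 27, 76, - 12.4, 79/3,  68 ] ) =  [ - 54, - 12.4, - 1.24 , 13/14, 7, 7, 69/8,26/3,21, 79/3, 27, 36, 60.95, 68,72.41, 76, 76, 85]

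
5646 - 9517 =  - 3871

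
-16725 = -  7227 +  - 9498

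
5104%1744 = 1616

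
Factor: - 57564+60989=5^2*137^1 = 3425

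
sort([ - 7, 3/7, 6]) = [  -  7, 3/7, 6]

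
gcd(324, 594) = 54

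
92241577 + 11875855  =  104117432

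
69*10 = 690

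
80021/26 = 3077 + 19/26 = 3077.73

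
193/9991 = 193/9991 = 0.02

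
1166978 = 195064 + 971914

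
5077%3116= 1961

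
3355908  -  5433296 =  - 2077388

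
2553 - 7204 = -4651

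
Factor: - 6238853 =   -  641^1*9733^1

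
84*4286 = 360024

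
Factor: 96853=23^1*  4211^1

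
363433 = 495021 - 131588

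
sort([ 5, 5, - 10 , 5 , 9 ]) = [-10, 5,5, 5, 9]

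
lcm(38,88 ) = 1672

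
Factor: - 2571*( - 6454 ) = 2^1*3^1*7^1* 461^1*857^1 = 16593234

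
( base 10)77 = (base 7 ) 140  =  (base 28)2l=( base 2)1001101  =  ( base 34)29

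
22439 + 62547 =84986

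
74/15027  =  74/15027 = 0.00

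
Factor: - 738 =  - 2^1*3^2*41^1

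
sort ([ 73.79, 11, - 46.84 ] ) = [  -  46.84, 11,73.79]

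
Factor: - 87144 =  - 2^3*3^1*3631^1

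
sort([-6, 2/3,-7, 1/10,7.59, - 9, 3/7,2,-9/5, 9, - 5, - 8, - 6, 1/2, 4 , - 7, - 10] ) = [  -  10, - 9, - 8, - 7,-7 ,-6,-6, - 5,-9/5, 1/10,3/7, 1/2,2/3, 2,4  ,  7.59,9 ] 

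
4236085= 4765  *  889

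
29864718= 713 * 41886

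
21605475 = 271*79725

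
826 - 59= 767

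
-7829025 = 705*( - 11105)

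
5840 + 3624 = 9464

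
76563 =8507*9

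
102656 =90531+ 12125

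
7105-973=6132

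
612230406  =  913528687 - 301298281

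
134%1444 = 134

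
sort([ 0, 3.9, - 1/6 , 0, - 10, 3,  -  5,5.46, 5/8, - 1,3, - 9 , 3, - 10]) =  [  -  10, - 10, - 9, - 5, - 1, - 1/6,0,0, 5/8, 3, 3, 3,3.9,5.46]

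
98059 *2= 196118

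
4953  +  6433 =11386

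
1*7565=7565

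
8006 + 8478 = 16484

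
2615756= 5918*442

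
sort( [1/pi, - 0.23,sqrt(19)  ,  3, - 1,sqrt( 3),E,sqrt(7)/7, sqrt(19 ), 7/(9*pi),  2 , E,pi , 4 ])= [ - 1, - 0.23, 7/(9*pi),  1/pi,sqrt(7) /7, sqrt(3 ),2, E,E , 3, pi, 4,sqrt(19), sqrt(19 )]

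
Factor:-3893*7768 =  - 30240824= -  2^3 * 17^1*229^1 *971^1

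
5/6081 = 5/6081  =  0.00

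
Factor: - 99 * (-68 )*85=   572220 =2^2*3^2 * 5^1*11^1 * 17^2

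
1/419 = 1/419 = 0.00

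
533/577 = 533/577 =0.92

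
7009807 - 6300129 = 709678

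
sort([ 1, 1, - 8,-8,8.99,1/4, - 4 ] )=[ - 8, - 8, - 4, 1/4,1, 1,8.99] 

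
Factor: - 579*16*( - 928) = 2^9*3^1*29^1*193^1 = 8596992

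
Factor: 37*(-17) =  - 17^1*37^1 = -629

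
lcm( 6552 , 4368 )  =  13104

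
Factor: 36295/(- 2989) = -85/7  =  - 5^1*7^(  -  1 )*17^1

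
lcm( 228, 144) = 2736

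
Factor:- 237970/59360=- 2^( - 4 )*7^( - 1)* 449^1= -449/112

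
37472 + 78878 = 116350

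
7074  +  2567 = 9641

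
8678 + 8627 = 17305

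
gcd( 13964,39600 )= 4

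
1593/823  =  1593/823 = 1.94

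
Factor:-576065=  -  5^1*7^1*109^1*151^1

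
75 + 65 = 140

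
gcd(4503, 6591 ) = 3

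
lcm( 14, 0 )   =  0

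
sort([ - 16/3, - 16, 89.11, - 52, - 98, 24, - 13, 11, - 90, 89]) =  [ - 98, - 90, - 52, - 16, - 13 , - 16/3, 11, 24,89,89.11 ]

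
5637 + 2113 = 7750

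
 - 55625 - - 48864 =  - 6761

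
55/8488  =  55/8488 = 0.01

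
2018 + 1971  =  3989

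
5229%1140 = 669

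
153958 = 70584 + 83374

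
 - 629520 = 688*( - 915)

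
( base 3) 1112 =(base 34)17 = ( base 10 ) 41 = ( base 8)51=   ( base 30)1B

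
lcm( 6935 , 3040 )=221920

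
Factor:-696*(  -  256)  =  2^11*3^1*29^1=178176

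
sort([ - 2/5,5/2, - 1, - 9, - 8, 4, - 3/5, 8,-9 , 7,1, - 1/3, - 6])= [ - 9, - 9, - 8, - 6, - 1, - 3/5, - 2/5, - 1/3,1,5/2,4, 7, 8]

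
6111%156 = 27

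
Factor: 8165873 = 8165873^1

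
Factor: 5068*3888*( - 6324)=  - 2^8*3^6*7^1*17^1*31^1*181^1  =  - 124610524416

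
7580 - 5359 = 2221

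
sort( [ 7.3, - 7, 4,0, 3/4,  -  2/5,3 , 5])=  [- 7 , - 2/5,0,3/4, 3,  4,5, 7.3 ] 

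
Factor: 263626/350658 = 521/693 = 3^( - 2)*7^( - 1)*11^(-1)*521^1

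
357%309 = 48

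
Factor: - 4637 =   -  4637^1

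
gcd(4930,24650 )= 4930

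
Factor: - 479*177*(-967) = 3^1*59^1*479^1*967^1 = 81985161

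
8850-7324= 1526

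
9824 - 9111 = 713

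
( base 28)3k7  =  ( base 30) 379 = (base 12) 1833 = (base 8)5547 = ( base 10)2919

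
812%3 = 2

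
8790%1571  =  935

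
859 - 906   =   - 47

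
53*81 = 4293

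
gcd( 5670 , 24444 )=126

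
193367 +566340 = 759707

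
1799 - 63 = 1736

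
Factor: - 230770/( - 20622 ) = 3^ ( - 1 ) * 5^1* 7^( - 1 )*47^1 = 235/21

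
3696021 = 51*72471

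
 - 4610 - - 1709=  - 2901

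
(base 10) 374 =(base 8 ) 566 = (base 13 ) 22a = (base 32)bm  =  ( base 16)176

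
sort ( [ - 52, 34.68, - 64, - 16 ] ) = [- 64, - 52,  -  16, 34.68] 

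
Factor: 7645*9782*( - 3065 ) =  - 2^1*5^2*  11^1*67^1*73^1*139^1*613^1 = - 229211090350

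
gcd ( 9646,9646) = 9646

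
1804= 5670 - 3866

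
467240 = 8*58405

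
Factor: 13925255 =5^1*2785051^1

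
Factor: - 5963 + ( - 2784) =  - 8747 = - 8747^1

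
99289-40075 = 59214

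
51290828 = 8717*5884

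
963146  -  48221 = 914925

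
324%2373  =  324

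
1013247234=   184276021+828971213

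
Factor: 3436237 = 7^1*490891^1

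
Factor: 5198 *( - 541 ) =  - 2^1*23^1 * 113^1 * 541^1 = - 2812118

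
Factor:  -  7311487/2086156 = - 2^(-2)*967^1*7561^1 * 521539^( -1 )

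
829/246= 3 + 91/246 = 3.37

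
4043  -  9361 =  - 5318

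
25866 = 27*958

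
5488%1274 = 392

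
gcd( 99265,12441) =1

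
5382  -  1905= 3477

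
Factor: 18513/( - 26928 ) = -11/16=- 2^(-4 )*11^1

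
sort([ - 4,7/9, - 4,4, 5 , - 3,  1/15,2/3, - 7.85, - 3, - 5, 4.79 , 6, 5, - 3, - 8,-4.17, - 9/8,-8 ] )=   [ - 8, - 8,-7.85, - 5, -4.17, - 4 ,  -  4, - 3, - 3 , - 3,-9/8, 1/15, 2/3, 7/9, 4, 4.79 , 5,5,  6] 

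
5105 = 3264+1841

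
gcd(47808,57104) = 1328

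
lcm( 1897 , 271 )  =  1897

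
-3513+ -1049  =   - 4562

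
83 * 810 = 67230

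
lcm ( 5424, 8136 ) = 16272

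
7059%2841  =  1377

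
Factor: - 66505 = -5^1  *47^1*283^1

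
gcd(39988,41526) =1538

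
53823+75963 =129786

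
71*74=5254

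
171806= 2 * 85903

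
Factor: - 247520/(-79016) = 260/83   =  2^2*5^1*13^1*83^(-1) 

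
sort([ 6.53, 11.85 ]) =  [6.53,  11.85] 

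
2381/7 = 2381/7 = 340.14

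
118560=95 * 1248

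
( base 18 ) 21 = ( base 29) 18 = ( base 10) 37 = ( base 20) 1h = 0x25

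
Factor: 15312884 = 2^2 * 31^1 *123491^1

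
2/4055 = 2/4055 = 0.00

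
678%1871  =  678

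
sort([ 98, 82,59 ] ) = [59,82 , 98]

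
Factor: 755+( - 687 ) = 68 = 2^2*17^1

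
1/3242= 1/3242 = 0.00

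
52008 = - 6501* (-8)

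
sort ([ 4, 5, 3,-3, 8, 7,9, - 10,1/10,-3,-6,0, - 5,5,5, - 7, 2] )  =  [ - 10,-7, - 6, - 5,-3, - 3, 0, 1/10,  2, 3, 4, 5, 5, 5, 7, 8 , 9] 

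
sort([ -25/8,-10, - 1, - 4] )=[-10, -4,-25/8 ,-1 ]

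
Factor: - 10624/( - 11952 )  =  2^3*3^( - 2 )= 8/9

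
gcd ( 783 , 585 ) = 9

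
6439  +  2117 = 8556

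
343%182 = 161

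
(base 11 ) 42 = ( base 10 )46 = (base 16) 2e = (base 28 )1i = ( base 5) 141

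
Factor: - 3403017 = - 3^2 * 103^1*3671^1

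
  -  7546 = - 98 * 77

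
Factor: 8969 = 8969^1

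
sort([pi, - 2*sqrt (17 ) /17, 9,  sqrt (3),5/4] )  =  [ - 2*sqrt( 17) /17,5/4,sqrt(3 ),  pi, 9]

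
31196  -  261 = 30935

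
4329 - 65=4264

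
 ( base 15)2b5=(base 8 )1154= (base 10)620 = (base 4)21230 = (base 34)I8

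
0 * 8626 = 0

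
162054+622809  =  784863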